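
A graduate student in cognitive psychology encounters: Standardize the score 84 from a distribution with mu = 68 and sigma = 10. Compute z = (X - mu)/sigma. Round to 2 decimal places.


z = (X - mu) / sigma
= (84 - 68) / 10
= 16 / 10
= 1.60


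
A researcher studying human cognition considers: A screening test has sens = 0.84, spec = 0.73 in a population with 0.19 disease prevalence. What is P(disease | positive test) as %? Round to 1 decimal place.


PPV = (sens * prev) / (sens * prev + (1-spec) * (1-prev))
Numerator = 0.84 * 0.19 = 0.1596
P(positive and no disease) = (1 - spec) * (1 - prev) = (1 - 0.73) * (1 - 0.19) = 0.2187
Denominator = 0.1596 + 0.2187 = 0.3783
PPV = 0.1596 / 0.3783 = 0.421887
As percentage = 42.2


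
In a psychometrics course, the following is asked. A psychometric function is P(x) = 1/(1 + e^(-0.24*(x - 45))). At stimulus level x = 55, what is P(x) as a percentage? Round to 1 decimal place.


P(x) = 1/(1 + e^(-0.24*(55 - 45)))
Exponent = -0.24 * 10 = -2.4
e^(-2.4) = 0.090718
P = 1/(1 + 0.090718) = 0.916827
Percentage = 91.7


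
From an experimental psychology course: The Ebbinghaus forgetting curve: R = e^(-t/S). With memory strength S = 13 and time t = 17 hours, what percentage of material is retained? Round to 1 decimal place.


R = e^(-t/S)
-t/S = -17/13 = -1.307692
R = e^(-1.307692) = 0.270444
Percentage = 0.270444 * 100
= 27.0


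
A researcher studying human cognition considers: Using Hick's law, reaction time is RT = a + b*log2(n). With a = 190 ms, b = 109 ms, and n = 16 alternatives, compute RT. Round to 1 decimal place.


RT = 190 + 109 * log2(16)
log2(16) = 4.0
RT = 190 + 109 * 4.0
= 190 + 436.0
= 626.0 ms


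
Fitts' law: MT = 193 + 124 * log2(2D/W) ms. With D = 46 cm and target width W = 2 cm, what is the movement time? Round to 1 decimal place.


MT = 193 + 124 * log2(2*46/2)
2D/W = 46.0
log2(46.0) = 5.5236
MT = 193 + 124 * 5.5236
= 877.9 ms


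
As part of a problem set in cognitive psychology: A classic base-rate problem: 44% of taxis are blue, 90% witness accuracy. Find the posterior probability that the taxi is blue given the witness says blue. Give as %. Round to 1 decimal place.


P(blue | says blue) = P(says blue | blue)*P(blue) / [P(says blue | blue)*P(blue) + P(says blue | not blue)*P(not blue)]
Numerator = 0.9 * 0.44 = 0.396
False identification = 0.1 * 0.56 = 0.056
P = 0.396 / (0.396 + 0.056)
= 0.396 / 0.452
As percentage = 87.6


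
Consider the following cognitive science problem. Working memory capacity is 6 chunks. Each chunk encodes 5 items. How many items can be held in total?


Total items = chunks * items_per_chunk
= 6 * 5
= 30


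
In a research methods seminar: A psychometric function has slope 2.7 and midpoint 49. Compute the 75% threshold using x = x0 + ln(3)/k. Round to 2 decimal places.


At P = 0.75: 0.75 = 1/(1 + e^(-k*(x-x0)))
Solving: e^(-k*(x-x0)) = 1/3
x = x0 + ln(3)/k
ln(3) = 1.0986
x = 49 + 1.0986/2.7
= 49 + 0.4069
= 49.41


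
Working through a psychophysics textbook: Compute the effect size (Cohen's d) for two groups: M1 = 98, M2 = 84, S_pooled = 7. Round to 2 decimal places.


Cohen's d = (M1 - M2) / S_pooled
= (98 - 84) / 7
= 14 / 7
= 2.00


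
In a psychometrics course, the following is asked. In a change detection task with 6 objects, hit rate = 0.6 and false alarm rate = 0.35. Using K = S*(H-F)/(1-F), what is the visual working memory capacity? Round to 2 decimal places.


K = S * (H - F) / (1 - F)
H - F = 0.25
1 - F = 0.65
K = 6 * 0.25 / 0.65
= 2.31


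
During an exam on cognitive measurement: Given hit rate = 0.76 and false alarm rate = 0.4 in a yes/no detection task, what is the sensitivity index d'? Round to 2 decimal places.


d' = z(HR) - z(FAR)
z(0.76) = 0.7063
z(0.4) = -0.2533
d' = 0.7063 - -0.2533
= 0.96


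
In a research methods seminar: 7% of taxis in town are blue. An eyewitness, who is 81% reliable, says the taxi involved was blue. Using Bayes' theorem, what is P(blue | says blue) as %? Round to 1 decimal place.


P(blue | says blue) = P(says blue | blue)*P(blue) / [P(says blue | blue)*P(blue) + P(says blue | not blue)*P(not blue)]
Numerator = 0.81 * 0.07 = 0.0567
False identification = 0.19 * 0.93 = 0.1767
P = 0.0567 / (0.0567 + 0.1767)
= 0.0567 / 0.2334
As percentage = 24.3


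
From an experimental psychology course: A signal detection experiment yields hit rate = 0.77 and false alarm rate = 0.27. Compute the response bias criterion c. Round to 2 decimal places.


c = -0.5 * (z(HR) + z(FAR))
z(0.77) = 0.7388
z(0.27) = -0.6128
c = -0.5 * (0.7388 + -0.6128)
= -0.5 * 0.126
= -0.06


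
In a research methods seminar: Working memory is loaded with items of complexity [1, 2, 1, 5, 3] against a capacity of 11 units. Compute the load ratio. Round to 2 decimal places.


Total complexity = 1 + 2 + 1 + 5 + 3 = 12
Load = total / capacity = 12 / 11
= 1.09


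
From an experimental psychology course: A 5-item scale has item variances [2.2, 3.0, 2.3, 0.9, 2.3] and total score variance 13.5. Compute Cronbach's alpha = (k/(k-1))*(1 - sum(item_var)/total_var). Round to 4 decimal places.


alpha = (k/(k-1)) * (1 - sum(s_i^2)/s_total^2)
sum(item variances) = 10.7
k/(k-1) = 5/4 = 1.25
1 - 10.7/13.5 = 1 - 0.792593 = 0.207407
alpha = 1.25 * 0.207407
= 0.2593


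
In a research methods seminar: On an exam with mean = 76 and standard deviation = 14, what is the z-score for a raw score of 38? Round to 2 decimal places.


z = (X - mu) / sigma
= (38 - 76) / 14
= -38 / 14
= -2.71


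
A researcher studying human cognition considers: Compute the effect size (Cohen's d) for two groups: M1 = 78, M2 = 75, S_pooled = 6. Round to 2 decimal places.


Cohen's d = (M1 - M2) / S_pooled
= (78 - 75) / 6
= 3 / 6
= 0.50


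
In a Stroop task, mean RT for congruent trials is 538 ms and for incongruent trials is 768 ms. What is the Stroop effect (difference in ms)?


Stroop effect = RT(incongruent) - RT(congruent)
= 768 - 538
= 230 ms


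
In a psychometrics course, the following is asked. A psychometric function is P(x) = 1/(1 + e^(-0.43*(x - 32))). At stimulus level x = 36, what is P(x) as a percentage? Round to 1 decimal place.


P(x) = 1/(1 + e^(-0.43*(36 - 32)))
Exponent = -0.43 * 4 = -1.72
e^(-1.72) = 0.179066
P = 1/(1 + 0.179066) = 0.848129
Percentage = 84.8


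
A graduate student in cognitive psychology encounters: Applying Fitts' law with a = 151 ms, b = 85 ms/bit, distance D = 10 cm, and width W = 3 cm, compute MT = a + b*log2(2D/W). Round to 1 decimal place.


MT = 151 + 85 * log2(2*10/3)
2D/W = 6.666667
log2(6.666667) = 2.737
MT = 151 + 85 * 2.737
= 383.6 ms


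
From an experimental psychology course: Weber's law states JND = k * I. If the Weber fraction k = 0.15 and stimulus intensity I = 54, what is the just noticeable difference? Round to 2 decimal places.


JND = k * I
JND = 0.15 * 54
= 8.10


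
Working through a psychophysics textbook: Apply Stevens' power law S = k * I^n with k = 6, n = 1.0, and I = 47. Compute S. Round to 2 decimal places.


S = 6 * 47^1.0
47^1.0 = 47.0
S = 6 * 47.0
= 282.00


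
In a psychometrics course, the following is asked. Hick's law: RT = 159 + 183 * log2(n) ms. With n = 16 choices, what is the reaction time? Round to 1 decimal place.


RT = 159 + 183 * log2(16)
log2(16) = 4.0
RT = 159 + 183 * 4.0
= 159 + 732.0
= 891.0 ms


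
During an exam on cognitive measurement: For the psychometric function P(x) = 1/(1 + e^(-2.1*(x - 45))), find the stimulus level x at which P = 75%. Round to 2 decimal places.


At P = 0.75: 0.75 = 1/(1 + e^(-k*(x-x0)))
Solving: e^(-k*(x-x0)) = 1/3
x = x0 + ln(3)/k
ln(3) = 1.0986
x = 45 + 1.0986/2.1
= 45 + 0.5231
= 45.52


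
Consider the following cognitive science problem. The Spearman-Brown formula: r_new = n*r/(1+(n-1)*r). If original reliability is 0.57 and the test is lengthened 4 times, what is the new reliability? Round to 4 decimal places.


r_new = n*r / (1 + (n-1)*r)
Numerator = 4 * 0.57 = 2.28
Denominator = 1 + 3 * 0.57 = 2.71
r_new = 2.28 / 2.71
= 0.8413


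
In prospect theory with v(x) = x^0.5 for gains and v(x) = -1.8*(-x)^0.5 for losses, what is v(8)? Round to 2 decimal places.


Since x = 8 >= 0, use v(x) = x^0.5
8^0.5 = 2.8284
v(8) = 2.83


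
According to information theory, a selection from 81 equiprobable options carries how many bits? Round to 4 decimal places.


H = log2(n)
H = log2(81)
= 6.3399


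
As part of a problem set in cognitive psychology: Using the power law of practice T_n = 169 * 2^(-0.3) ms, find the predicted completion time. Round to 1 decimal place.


T_n = 169 * 2^(-0.3)
2^(-0.3) = 0.812252
T_n = 169 * 0.812252
= 137.3 ms


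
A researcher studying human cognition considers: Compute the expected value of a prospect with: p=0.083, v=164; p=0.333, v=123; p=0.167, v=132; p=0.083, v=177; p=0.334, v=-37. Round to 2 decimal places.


EU = sum(p_i * v_i)
0.083 * 164 = 13.612
0.333 * 123 = 40.959
0.167 * 132 = 22.044
0.083 * 177 = 14.691
0.334 * -37 = -12.358
EU = 13.612 + 40.959 + 22.044 + 14.691 + -12.358
= 78.95


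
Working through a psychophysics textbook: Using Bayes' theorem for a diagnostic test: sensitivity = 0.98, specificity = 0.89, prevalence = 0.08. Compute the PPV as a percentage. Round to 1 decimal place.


PPV = (sens * prev) / (sens * prev + (1-spec) * (1-prev))
Numerator = 0.98 * 0.08 = 0.0784
P(positive and no disease) = (1 - spec) * (1 - prev) = (1 - 0.89) * (1 - 0.08) = 0.1012
Denominator = 0.0784 + 0.1012 = 0.1796
PPV = 0.0784 / 0.1796 = 0.436526
As percentage = 43.7


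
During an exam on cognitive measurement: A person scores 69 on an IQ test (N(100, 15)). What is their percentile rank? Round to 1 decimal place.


z = (IQ - mean) / SD
z = (69 - 100) / 15 = -2.0667
Percentile = Phi(-2.0667) * 100
Phi(-2.0667) = 0.019381
= 1.9


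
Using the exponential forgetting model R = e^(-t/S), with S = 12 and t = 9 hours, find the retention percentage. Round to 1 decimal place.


R = e^(-t/S)
-t/S = -9/12 = -0.75
R = e^(-0.75) = 0.472367
Percentage = 0.472367 * 100
= 47.2


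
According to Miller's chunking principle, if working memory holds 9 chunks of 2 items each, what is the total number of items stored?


Total items = chunks * items_per_chunk
= 9 * 2
= 18


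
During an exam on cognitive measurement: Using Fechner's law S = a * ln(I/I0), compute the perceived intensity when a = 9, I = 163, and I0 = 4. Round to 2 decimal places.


S = 9 * ln(163/4)
I/I0 = 40.75
ln(40.75) = 3.7075
S = 9 * 3.7075
= 33.37


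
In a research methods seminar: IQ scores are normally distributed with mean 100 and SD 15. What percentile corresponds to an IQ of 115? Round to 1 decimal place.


z = (IQ - mean) / SD
z = (115 - 100) / 15 = 1.0
Percentile = Phi(1.0) * 100
Phi(1.0) = 0.841345
= 84.1


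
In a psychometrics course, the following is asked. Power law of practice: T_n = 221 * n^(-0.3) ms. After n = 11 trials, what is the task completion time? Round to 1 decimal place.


T_n = 221 * 11^(-0.3)
11^(-0.3) = 0.48706
T_n = 221 * 0.48706
= 107.6 ms


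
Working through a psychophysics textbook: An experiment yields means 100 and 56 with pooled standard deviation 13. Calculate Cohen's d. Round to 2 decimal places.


Cohen's d = (M1 - M2) / S_pooled
= (100 - 56) / 13
= 44 / 13
= 3.38


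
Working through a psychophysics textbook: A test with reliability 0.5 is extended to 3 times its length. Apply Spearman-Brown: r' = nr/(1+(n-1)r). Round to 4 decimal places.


r_new = n*r / (1 + (n-1)*r)
Numerator = 3 * 0.5 = 1.5
Denominator = 1 + 2 * 0.5 = 2.0
r_new = 1.5 / 2.0
= 0.7500


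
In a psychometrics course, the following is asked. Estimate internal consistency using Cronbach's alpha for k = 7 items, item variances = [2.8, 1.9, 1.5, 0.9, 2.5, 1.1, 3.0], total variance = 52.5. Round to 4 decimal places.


alpha = (k/(k-1)) * (1 - sum(s_i^2)/s_total^2)
sum(item variances) = 13.7
k/(k-1) = 7/6 = 1.166667
1 - 13.7/52.5 = 1 - 0.260952 = 0.739048
alpha = 1.166667 * 0.739048
= 0.8622


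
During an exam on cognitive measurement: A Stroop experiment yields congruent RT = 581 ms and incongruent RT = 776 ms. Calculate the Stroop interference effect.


Stroop effect = RT(incongruent) - RT(congruent)
= 776 - 581
= 195 ms


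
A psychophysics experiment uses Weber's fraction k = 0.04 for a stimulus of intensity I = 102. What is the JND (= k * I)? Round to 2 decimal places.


JND = k * I
JND = 0.04 * 102
= 4.08


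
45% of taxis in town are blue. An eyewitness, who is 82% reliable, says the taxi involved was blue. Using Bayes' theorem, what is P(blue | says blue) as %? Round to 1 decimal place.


P(blue | says blue) = P(says blue | blue)*P(blue) / [P(says blue | blue)*P(blue) + P(says blue | not blue)*P(not blue)]
Numerator = 0.82 * 0.45 = 0.369
False identification = 0.18 * 0.55 = 0.099
P = 0.369 / (0.369 + 0.099)
= 0.369 / 0.468
As percentage = 78.8


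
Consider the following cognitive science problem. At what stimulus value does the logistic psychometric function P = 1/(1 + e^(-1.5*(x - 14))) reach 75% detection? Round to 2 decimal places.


At P = 0.75: 0.75 = 1/(1 + e^(-k*(x-x0)))
Solving: e^(-k*(x-x0)) = 1/3
x = x0 + ln(3)/k
ln(3) = 1.0986
x = 14 + 1.0986/1.5
= 14 + 0.7324
= 14.73


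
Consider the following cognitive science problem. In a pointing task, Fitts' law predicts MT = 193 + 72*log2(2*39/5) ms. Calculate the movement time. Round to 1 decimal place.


MT = 193 + 72 * log2(2*39/5)
2D/W = 15.6
log2(15.6) = 3.9635
MT = 193 + 72 * 3.9635
= 478.4 ms


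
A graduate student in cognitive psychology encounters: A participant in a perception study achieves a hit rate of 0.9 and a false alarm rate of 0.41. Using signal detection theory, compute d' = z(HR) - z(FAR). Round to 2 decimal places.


d' = z(HR) - z(FAR)
z(0.9) = 1.2816
z(0.41) = -0.2275
d' = 1.2816 - -0.2275
= 1.51


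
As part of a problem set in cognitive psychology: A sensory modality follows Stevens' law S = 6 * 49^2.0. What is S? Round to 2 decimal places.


S = 6 * 49^2.0
49^2.0 = 2401.0
S = 6 * 2401.0
= 14406.00


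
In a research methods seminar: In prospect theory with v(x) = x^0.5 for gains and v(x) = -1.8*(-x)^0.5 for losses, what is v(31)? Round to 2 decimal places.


Since x = 31 >= 0, use v(x) = x^0.5
31^0.5 = 5.5678
v(31) = 5.57


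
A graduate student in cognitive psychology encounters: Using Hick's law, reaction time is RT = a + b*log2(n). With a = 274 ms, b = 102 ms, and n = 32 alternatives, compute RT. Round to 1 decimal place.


RT = 274 + 102 * log2(32)
log2(32) = 5.0
RT = 274 + 102 * 5.0
= 274 + 510.0
= 784.0 ms


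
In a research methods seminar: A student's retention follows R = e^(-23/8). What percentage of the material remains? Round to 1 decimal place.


R = e^(-t/S)
-t/S = -23/8 = -2.875
R = e^(-2.875) = 0.056416
Percentage = 0.056416 * 100
= 5.6


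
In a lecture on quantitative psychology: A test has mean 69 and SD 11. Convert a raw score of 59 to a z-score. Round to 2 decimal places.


z = (X - mu) / sigma
= (59 - 69) / 11
= -10 / 11
= -0.91


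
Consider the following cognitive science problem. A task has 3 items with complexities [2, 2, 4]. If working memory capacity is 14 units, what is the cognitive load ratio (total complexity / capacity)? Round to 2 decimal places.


Total complexity = 2 + 2 + 4 = 8
Load = total / capacity = 8 / 14
= 0.57


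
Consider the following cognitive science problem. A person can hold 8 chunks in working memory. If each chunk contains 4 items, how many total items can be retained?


Total items = chunks * items_per_chunk
= 8 * 4
= 32


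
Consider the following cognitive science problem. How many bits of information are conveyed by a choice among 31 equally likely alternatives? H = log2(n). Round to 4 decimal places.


H = log2(n)
H = log2(31)
= 4.9542


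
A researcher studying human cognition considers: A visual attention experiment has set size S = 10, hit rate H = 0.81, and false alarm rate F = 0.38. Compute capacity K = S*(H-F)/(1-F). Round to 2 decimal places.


K = S * (H - F) / (1 - F)
H - F = 0.43
1 - F = 0.62
K = 10 * 0.43 / 0.62
= 6.94


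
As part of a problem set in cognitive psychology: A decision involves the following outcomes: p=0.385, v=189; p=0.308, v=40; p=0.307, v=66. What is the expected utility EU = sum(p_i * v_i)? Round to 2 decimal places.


EU = sum(p_i * v_i)
0.385 * 189 = 72.765
0.308 * 40 = 12.32
0.307 * 66 = 20.262
EU = 72.765 + 12.32 + 20.262
= 105.35


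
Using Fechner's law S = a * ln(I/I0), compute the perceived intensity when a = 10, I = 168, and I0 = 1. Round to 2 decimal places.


S = 10 * ln(168/1)
I/I0 = 168.0
ln(168.0) = 5.124
S = 10 * 5.124
= 51.24


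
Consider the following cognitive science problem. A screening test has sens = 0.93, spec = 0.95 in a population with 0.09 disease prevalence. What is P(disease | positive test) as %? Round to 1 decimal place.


PPV = (sens * prev) / (sens * prev + (1-spec) * (1-prev))
Numerator = 0.93 * 0.09 = 0.0837
P(positive and no disease) = (1 - spec) * (1 - prev) = (1 - 0.95) * (1 - 0.09) = 0.0455
Denominator = 0.0837 + 0.0455 = 0.1292
PPV = 0.0837 / 0.1292 = 0.647833
As percentage = 64.8


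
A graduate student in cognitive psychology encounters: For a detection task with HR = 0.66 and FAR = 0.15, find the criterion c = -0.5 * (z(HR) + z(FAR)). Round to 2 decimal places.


c = -0.5 * (z(HR) + z(FAR))
z(0.66) = 0.4125
z(0.15) = -1.0364
c = -0.5 * (0.4125 + -1.0364)
= -0.5 * -0.6239
= 0.31


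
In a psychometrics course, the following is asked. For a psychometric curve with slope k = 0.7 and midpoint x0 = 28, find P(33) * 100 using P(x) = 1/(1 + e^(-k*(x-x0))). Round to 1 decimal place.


P(x) = 1/(1 + e^(-0.7*(33 - 28)))
Exponent = -0.7 * 5 = -3.5
e^(-3.5) = 0.030197
P = 1/(1 + 0.030197) = 0.970688
Percentage = 97.1


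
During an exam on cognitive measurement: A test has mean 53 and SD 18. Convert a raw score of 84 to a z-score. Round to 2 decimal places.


z = (X - mu) / sigma
= (84 - 53) / 18
= 31 / 18
= 1.72


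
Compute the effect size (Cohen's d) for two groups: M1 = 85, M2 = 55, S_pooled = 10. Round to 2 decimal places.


Cohen's d = (M1 - M2) / S_pooled
= (85 - 55) / 10
= 30 / 10
= 3.00


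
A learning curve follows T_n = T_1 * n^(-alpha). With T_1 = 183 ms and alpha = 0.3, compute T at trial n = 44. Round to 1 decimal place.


T_n = 183 * 44^(-0.3)
44^(-0.3) = 0.32134
T_n = 183 * 0.32134
= 58.8 ms


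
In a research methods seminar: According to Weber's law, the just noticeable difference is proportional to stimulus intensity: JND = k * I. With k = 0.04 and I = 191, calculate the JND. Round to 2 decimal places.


JND = k * I
JND = 0.04 * 191
= 7.64


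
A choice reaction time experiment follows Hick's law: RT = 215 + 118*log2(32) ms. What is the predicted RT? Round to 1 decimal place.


RT = 215 + 118 * log2(32)
log2(32) = 5.0
RT = 215 + 118 * 5.0
= 215 + 590.0
= 805.0 ms


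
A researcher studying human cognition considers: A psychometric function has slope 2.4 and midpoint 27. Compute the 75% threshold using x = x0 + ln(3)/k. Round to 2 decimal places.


At P = 0.75: 0.75 = 1/(1 + e^(-k*(x-x0)))
Solving: e^(-k*(x-x0)) = 1/3
x = x0 + ln(3)/k
ln(3) = 1.0986
x = 27 + 1.0986/2.4
= 27 + 0.4578
= 27.46


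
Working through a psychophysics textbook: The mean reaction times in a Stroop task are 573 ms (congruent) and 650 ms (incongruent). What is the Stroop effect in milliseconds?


Stroop effect = RT(incongruent) - RT(congruent)
= 650 - 573
= 77 ms


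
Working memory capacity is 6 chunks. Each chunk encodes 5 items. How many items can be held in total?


Total items = chunks * items_per_chunk
= 6 * 5
= 30


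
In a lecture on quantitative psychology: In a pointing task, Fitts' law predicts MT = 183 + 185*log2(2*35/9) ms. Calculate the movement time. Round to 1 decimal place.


MT = 183 + 185 * log2(2*35/9)
2D/W = 7.777778
log2(7.777778) = 2.9594
MT = 183 + 185 * 2.9594
= 730.5 ms


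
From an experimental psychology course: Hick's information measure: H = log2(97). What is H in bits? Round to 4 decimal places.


H = log2(n)
H = log2(97)
= 6.5999


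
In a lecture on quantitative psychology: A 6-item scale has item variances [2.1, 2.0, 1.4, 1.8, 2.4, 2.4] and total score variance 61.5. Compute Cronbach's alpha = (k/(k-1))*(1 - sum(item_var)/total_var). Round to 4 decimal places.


alpha = (k/(k-1)) * (1 - sum(s_i^2)/s_total^2)
sum(item variances) = 12.1
k/(k-1) = 6/5 = 1.2
1 - 12.1/61.5 = 1 - 0.196748 = 0.803252
alpha = 1.2 * 0.803252
= 0.9639


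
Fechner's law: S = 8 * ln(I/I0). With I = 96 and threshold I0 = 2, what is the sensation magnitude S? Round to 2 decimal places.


S = 8 * ln(96/2)
I/I0 = 48.0
ln(48.0) = 3.8712
S = 8 * 3.8712
= 30.97


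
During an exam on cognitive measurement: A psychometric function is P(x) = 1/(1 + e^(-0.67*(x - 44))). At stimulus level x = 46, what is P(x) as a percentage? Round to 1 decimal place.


P(x) = 1/(1 + e^(-0.67*(46 - 44)))
Exponent = -0.67 * 2 = -1.34
e^(-1.34) = 0.261846
P = 1/(1 + 0.261846) = 0.79249
Percentage = 79.2


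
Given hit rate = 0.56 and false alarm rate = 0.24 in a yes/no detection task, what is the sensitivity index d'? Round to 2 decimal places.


d' = z(HR) - z(FAR)
z(0.56) = 0.151
z(0.24) = -0.7063
d' = 0.151 - -0.7063
= 0.86


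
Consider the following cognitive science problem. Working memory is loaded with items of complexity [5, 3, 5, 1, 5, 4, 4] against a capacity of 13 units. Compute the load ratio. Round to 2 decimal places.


Total complexity = 5 + 3 + 5 + 1 + 5 + 4 + 4 = 27
Load = total / capacity = 27 / 13
= 2.08


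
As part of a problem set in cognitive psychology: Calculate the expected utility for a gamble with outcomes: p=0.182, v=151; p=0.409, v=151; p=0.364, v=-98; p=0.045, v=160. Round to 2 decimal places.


EU = sum(p_i * v_i)
0.182 * 151 = 27.482
0.409 * 151 = 61.759
0.364 * -98 = -35.672
0.045 * 160 = 7.2
EU = 27.482 + 61.759 + -35.672 + 7.2
= 60.77


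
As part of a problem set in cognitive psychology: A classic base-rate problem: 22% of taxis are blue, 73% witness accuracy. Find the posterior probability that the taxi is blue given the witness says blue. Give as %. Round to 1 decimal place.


P(blue | says blue) = P(says blue | blue)*P(blue) / [P(says blue | blue)*P(blue) + P(says blue | not blue)*P(not blue)]
Numerator = 0.73 * 0.22 = 0.1606
False identification = 0.27 * 0.78 = 0.2106
P = 0.1606 / (0.1606 + 0.2106)
= 0.1606 / 0.3712
As percentage = 43.3


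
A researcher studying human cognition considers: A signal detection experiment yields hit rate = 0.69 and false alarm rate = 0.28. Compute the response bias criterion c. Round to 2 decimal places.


c = -0.5 * (z(HR) + z(FAR))
z(0.69) = 0.4959
z(0.28) = -0.5828
c = -0.5 * (0.4959 + -0.5828)
= -0.5 * -0.0869
= 0.04


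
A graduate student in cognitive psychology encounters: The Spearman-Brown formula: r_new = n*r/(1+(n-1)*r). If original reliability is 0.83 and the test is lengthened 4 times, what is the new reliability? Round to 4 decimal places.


r_new = n*r / (1 + (n-1)*r)
Numerator = 4 * 0.83 = 3.32
Denominator = 1 + 3 * 0.83 = 3.49
r_new = 3.32 / 3.49
= 0.9513


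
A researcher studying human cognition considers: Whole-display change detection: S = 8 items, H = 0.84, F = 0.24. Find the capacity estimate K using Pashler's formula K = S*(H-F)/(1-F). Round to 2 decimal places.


K = S * (H - F) / (1 - F)
H - F = 0.6
1 - F = 0.76
K = 8 * 0.6 / 0.76
= 6.32


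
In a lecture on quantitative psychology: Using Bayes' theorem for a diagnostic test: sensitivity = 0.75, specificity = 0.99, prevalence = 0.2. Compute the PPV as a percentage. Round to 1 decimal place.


PPV = (sens * prev) / (sens * prev + (1-spec) * (1-prev))
Numerator = 0.75 * 0.2 = 0.15
P(positive and no disease) = (1 - spec) * (1 - prev) = (1 - 0.99) * (1 - 0.2) = 0.008
Denominator = 0.15 + 0.008 = 0.158
PPV = 0.15 / 0.158 = 0.949367
As percentage = 94.9


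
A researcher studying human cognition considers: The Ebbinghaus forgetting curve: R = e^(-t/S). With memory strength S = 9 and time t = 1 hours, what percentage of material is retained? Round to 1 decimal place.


R = e^(-t/S)
-t/S = -1/9 = -0.111111
R = e^(-0.111111) = 0.894839
Percentage = 0.894839 * 100
= 89.5


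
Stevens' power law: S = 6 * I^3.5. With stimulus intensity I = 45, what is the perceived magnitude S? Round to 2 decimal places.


S = 6 * 45^3.5
45^3.5 = 611285.0833
S = 6 * 611285.0833
= 3667710.50


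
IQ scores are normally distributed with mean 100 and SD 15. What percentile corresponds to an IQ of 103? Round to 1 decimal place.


z = (IQ - mean) / SD
z = (103 - 100) / 15 = 0.2
Percentile = Phi(0.2) * 100
Phi(0.2) = 0.57926
= 57.9


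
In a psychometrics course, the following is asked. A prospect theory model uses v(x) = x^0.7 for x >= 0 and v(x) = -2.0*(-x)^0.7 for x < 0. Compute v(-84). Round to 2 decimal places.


Since x = -84 < 0, use v(x) = -lambda*(-x)^alpha
(-x) = 84
84^0.7 = 22.2329
v(-84) = -2.0 * 22.2329
= -44.47


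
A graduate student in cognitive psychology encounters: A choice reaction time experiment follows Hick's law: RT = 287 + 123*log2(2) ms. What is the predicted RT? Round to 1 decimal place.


RT = 287 + 123 * log2(2)
log2(2) = 1.0
RT = 287 + 123 * 1.0
= 287 + 123.0
= 410.0 ms


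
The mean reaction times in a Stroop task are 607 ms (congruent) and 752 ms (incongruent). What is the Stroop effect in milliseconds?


Stroop effect = RT(incongruent) - RT(congruent)
= 752 - 607
= 145 ms


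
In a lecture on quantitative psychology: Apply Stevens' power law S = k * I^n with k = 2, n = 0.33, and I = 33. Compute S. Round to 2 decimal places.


S = 2 * 33^0.33
33^0.33 = 3.1704
S = 2 * 3.1704
= 6.34


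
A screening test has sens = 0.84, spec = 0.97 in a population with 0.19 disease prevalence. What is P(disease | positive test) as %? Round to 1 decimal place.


PPV = (sens * prev) / (sens * prev + (1-spec) * (1-prev))
Numerator = 0.84 * 0.19 = 0.1596
P(positive and no disease) = (1 - spec) * (1 - prev) = (1 - 0.97) * (1 - 0.19) = 0.0243
Denominator = 0.1596 + 0.0243 = 0.1839
PPV = 0.1596 / 0.1839 = 0.867863
As percentage = 86.8


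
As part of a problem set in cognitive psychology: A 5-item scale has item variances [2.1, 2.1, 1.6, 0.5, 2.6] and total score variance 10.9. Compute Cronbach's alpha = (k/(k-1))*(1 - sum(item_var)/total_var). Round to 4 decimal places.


alpha = (k/(k-1)) * (1 - sum(s_i^2)/s_total^2)
sum(item variances) = 8.9
k/(k-1) = 5/4 = 1.25
1 - 8.9/10.9 = 1 - 0.816514 = 0.183486
alpha = 1.25 * 0.183486
= 0.2294


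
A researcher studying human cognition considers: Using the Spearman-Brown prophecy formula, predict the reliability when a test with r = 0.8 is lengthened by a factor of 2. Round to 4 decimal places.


r_new = n*r / (1 + (n-1)*r)
Numerator = 2 * 0.8 = 1.6
Denominator = 1 + 1 * 0.8 = 1.8
r_new = 1.6 / 1.8
= 0.8889


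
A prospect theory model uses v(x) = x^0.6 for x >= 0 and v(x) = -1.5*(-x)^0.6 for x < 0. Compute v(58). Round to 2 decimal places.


Since x = 58 >= 0, use v(x) = x^0.6
58^0.6 = 11.4303
v(58) = 11.43


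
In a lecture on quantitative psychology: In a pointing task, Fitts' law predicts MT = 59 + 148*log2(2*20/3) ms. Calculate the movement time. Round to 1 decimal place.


MT = 59 + 148 * log2(2*20/3)
2D/W = 13.333333
log2(13.333333) = 3.737
MT = 59 + 148 * 3.737
= 612.1 ms


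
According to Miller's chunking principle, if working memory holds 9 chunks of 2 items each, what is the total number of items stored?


Total items = chunks * items_per_chunk
= 9 * 2
= 18


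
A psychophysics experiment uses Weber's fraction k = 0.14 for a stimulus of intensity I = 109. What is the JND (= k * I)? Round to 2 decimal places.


JND = k * I
JND = 0.14 * 109
= 15.26


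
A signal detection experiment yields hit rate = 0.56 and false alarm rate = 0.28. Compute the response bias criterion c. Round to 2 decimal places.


c = -0.5 * (z(HR) + z(FAR))
z(0.56) = 0.151
z(0.28) = -0.5828
c = -0.5 * (0.151 + -0.5828)
= -0.5 * -0.4318
= 0.22


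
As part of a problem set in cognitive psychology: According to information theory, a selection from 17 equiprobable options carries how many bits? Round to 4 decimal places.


H = log2(n)
H = log2(17)
= 4.0875


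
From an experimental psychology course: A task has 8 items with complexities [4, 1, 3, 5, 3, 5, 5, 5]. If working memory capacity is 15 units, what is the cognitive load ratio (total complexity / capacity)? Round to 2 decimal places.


Total complexity = 4 + 1 + 3 + 5 + 3 + 5 + 5 + 5 = 31
Load = total / capacity = 31 / 15
= 2.07


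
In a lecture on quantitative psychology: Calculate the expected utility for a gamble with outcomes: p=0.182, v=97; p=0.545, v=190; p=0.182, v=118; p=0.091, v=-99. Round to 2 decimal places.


EU = sum(p_i * v_i)
0.182 * 97 = 17.654
0.545 * 190 = 103.55
0.182 * 118 = 21.476
0.091 * -99 = -9.009
EU = 17.654 + 103.55 + 21.476 + -9.009
= 133.67


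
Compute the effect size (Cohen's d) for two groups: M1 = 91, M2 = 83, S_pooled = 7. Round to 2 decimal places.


Cohen's d = (M1 - M2) / S_pooled
= (91 - 83) / 7
= 8 / 7
= 1.14


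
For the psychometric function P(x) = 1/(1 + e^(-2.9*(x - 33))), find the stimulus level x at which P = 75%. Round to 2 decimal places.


At P = 0.75: 0.75 = 1/(1 + e^(-k*(x-x0)))
Solving: e^(-k*(x-x0)) = 1/3
x = x0 + ln(3)/k
ln(3) = 1.0986
x = 33 + 1.0986/2.9
= 33 + 0.3788
= 33.38


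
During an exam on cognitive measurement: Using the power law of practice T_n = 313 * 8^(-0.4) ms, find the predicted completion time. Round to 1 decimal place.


T_n = 313 * 8^(-0.4)
8^(-0.4) = 0.435275
T_n = 313 * 0.435275
= 136.2 ms


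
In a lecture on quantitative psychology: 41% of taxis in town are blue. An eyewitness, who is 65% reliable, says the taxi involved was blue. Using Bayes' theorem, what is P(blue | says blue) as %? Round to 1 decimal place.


P(blue | says blue) = P(says blue | blue)*P(blue) / [P(says blue | blue)*P(blue) + P(says blue | not blue)*P(not blue)]
Numerator = 0.65 * 0.41 = 0.2665
False identification = 0.35 * 0.59 = 0.2065
P = 0.2665 / (0.2665 + 0.2065)
= 0.2665 / 0.473
As percentage = 56.3


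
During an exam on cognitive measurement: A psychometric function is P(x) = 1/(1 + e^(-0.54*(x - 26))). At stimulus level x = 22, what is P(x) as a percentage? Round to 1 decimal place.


P(x) = 1/(1 + e^(-0.54*(22 - 26)))
Exponent = -0.54 * -4 = 2.16
e^(2.16) = 8.671138
P = 1/(1 + 8.671138) = 0.1034
Percentage = 10.3


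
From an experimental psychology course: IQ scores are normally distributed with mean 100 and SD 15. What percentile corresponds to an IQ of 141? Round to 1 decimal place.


z = (IQ - mean) / SD
z = (141 - 100) / 15 = 2.7333
Percentile = Phi(2.7333) * 100
Phi(2.7333) = 0.996865
= 99.7


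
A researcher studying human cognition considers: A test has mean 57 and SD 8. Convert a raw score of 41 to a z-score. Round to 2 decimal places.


z = (X - mu) / sigma
= (41 - 57) / 8
= -16 / 8
= -2.00


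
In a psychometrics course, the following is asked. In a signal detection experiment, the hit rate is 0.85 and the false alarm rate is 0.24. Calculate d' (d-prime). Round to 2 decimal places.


d' = z(HR) - z(FAR)
z(0.85) = 1.0364
z(0.24) = -0.7063
d' = 1.0364 - -0.7063
= 1.74


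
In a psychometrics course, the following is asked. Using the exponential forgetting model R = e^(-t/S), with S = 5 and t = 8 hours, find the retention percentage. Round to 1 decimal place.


R = e^(-t/S)
-t/S = -8/5 = -1.6
R = e^(-1.6) = 0.201897
Percentage = 0.201897 * 100
= 20.2


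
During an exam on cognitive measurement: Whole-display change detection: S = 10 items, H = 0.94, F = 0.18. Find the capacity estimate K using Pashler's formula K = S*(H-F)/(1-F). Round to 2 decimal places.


K = S * (H - F) / (1 - F)
H - F = 0.76
1 - F = 0.82
K = 10 * 0.76 / 0.82
= 9.27


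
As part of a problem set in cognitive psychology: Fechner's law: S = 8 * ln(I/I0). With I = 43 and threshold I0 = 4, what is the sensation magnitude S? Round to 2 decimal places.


S = 8 * ln(43/4)
I/I0 = 10.75
ln(10.75) = 2.3749
S = 8 * 2.3749
= 19.00


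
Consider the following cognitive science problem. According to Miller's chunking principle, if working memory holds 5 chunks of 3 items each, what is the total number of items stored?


Total items = chunks * items_per_chunk
= 5 * 3
= 15


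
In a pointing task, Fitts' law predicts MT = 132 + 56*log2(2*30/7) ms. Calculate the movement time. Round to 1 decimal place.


MT = 132 + 56 * log2(2*30/7)
2D/W = 8.571429
log2(8.571429) = 3.0995
MT = 132 + 56 * 3.0995
= 305.6 ms


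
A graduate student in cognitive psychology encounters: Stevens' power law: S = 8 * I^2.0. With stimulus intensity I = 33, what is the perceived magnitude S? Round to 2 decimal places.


S = 8 * 33^2.0
33^2.0 = 1089.0
S = 8 * 1089.0
= 8712.00


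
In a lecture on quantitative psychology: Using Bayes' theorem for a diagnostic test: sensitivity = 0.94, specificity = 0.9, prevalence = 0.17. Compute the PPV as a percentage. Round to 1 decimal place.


PPV = (sens * prev) / (sens * prev + (1-spec) * (1-prev))
Numerator = 0.94 * 0.17 = 0.1598
P(positive and no disease) = (1 - spec) * (1 - prev) = (1 - 0.9) * (1 - 0.17) = 0.083
Denominator = 0.1598 + 0.083 = 0.2428
PPV = 0.1598 / 0.2428 = 0.658155
As percentage = 65.8


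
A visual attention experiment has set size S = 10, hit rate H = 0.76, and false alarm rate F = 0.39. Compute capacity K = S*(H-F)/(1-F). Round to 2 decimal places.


K = S * (H - F) / (1 - F)
H - F = 0.37
1 - F = 0.61
K = 10 * 0.37 / 0.61
= 6.07


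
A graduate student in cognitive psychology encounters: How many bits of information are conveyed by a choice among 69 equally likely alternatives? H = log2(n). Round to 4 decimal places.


H = log2(n)
H = log2(69)
= 6.1085


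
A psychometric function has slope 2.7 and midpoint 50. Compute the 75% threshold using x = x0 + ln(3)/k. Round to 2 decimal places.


At P = 0.75: 0.75 = 1/(1 + e^(-k*(x-x0)))
Solving: e^(-k*(x-x0)) = 1/3
x = x0 + ln(3)/k
ln(3) = 1.0986
x = 50 + 1.0986/2.7
= 50 + 0.4069
= 50.41


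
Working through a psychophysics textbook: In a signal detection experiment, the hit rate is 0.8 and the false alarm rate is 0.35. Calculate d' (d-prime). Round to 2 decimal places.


d' = z(HR) - z(FAR)
z(0.8) = 0.8416
z(0.35) = -0.3853
d' = 0.8416 - -0.3853
= 1.23


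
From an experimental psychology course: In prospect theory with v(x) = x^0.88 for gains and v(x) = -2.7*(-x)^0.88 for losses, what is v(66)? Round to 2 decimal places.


Since x = 66 >= 0, use v(x) = x^0.88
66^0.88 = 39.9207
v(66) = 39.92


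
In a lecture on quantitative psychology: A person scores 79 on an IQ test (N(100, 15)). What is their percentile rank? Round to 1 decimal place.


z = (IQ - mean) / SD
z = (79 - 100) / 15 = -1.4
Percentile = Phi(-1.4) * 100
Phi(-1.4) = 0.080757
= 8.1


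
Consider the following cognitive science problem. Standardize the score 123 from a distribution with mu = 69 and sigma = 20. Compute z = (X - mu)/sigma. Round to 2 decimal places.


z = (X - mu) / sigma
= (123 - 69) / 20
= 54 / 20
= 2.70


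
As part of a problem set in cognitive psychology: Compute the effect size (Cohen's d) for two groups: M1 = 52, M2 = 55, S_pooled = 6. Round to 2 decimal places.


Cohen's d = (M1 - M2) / S_pooled
= (52 - 55) / 6
= -3 / 6
= -0.50


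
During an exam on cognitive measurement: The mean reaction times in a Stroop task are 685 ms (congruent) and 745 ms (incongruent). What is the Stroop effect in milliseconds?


Stroop effect = RT(incongruent) - RT(congruent)
= 745 - 685
= 60 ms


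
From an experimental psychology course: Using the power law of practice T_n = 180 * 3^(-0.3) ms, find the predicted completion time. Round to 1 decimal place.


T_n = 180 * 3^(-0.3)
3^(-0.3) = 0.719223
T_n = 180 * 0.719223
= 129.5 ms


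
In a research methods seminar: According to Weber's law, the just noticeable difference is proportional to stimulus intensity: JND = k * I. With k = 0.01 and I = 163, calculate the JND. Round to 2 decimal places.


JND = k * I
JND = 0.01 * 163
= 1.63


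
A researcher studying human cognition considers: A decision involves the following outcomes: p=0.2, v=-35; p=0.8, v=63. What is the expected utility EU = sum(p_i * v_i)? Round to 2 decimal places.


EU = sum(p_i * v_i)
0.2 * -35 = -7.0
0.8 * 63 = 50.4
EU = -7.0 + 50.4
= 43.40


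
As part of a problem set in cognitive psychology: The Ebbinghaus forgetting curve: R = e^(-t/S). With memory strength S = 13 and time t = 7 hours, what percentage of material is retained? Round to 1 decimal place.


R = e^(-t/S)
-t/S = -7/13 = -0.538462
R = e^(-0.538462) = 0.583645
Percentage = 0.583645 * 100
= 58.4


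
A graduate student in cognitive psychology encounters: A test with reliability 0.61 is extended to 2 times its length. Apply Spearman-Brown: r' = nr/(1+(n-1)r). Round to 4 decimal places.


r_new = n*r / (1 + (n-1)*r)
Numerator = 2 * 0.61 = 1.22
Denominator = 1 + 1 * 0.61 = 1.61
r_new = 1.22 / 1.61
= 0.7578


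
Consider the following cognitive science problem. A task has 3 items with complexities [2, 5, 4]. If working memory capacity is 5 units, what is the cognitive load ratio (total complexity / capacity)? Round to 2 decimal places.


Total complexity = 2 + 5 + 4 = 11
Load = total / capacity = 11 / 5
= 2.20


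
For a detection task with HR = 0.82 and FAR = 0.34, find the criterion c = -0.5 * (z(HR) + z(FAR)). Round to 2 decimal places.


c = -0.5 * (z(HR) + z(FAR))
z(0.82) = 0.9154
z(0.34) = -0.4125
c = -0.5 * (0.9154 + -0.4125)
= -0.5 * 0.5029
= -0.25


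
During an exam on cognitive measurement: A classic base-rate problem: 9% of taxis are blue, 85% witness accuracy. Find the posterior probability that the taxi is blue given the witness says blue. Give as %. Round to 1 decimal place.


P(blue | says blue) = P(says blue | blue)*P(blue) / [P(says blue | blue)*P(blue) + P(says blue | not blue)*P(not blue)]
Numerator = 0.85 * 0.09 = 0.0765
False identification = 0.15 * 0.91 = 0.1365
P = 0.0765 / (0.0765 + 0.1365)
= 0.0765 / 0.213
As percentage = 35.9


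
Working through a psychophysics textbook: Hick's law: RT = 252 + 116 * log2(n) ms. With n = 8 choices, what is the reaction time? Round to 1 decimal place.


RT = 252 + 116 * log2(8)
log2(8) = 3.0
RT = 252 + 116 * 3.0
= 252 + 348.0
= 600.0 ms


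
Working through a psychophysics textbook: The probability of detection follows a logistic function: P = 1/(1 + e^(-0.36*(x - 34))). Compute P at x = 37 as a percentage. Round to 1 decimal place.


P(x) = 1/(1 + e^(-0.36*(37 - 34)))
Exponent = -0.36 * 3 = -1.08
e^(-1.08) = 0.339596
P = 1/(1 + 0.339596) = 0.746494
Percentage = 74.6


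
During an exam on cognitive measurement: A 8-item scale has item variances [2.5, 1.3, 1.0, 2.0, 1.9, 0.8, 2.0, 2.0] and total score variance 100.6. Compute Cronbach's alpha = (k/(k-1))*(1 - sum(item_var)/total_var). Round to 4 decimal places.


alpha = (k/(k-1)) * (1 - sum(s_i^2)/s_total^2)
sum(item variances) = 13.5
k/(k-1) = 8/7 = 1.142857
1 - 13.5/100.6 = 1 - 0.134195 = 0.865805
alpha = 1.142857 * 0.865805
= 0.9895


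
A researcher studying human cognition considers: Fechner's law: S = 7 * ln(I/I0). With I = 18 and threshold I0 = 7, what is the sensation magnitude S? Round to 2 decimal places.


S = 7 * ln(18/7)
I/I0 = 2.571429
ln(2.571429) = 0.9445
S = 7 * 0.9445
= 6.61


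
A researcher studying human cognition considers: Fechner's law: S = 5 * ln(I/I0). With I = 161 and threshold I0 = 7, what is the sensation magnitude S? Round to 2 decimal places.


S = 5 * ln(161/7)
I/I0 = 23.0
ln(23.0) = 3.1355
S = 5 * 3.1355
= 15.68
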